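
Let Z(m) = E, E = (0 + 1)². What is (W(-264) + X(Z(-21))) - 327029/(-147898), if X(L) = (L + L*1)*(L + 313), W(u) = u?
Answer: 54161901/147898 ≈ 366.21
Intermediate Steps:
E = 1 (E = 1² = 1)
Z(m) = 1
X(L) = 2*L*(313 + L) (X(L) = (L + L)*(313 + L) = (2*L)*(313 + L) = 2*L*(313 + L))
(W(-264) + X(Z(-21))) - 327029/(-147898) = (-264 + 2*1*(313 + 1)) - 327029/(-147898) = (-264 + 2*1*314) - 327029*(-1/147898) = (-264 + 628) + 327029/147898 = 364 + 327029/147898 = 54161901/147898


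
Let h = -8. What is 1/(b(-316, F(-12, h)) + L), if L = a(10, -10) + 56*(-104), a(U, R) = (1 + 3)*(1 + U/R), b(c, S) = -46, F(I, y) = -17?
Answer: -1/5870 ≈ -0.00017036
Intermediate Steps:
a(U, R) = 4 + 4*U/R (a(U, R) = 4*(1 + U/R) = 4 + 4*U/R)
L = -5824 (L = (4 + 4*10/(-10)) + 56*(-104) = (4 + 4*10*(-⅒)) - 5824 = (4 - 4) - 5824 = 0 - 5824 = -5824)
1/(b(-316, F(-12, h)) + L) = 1/(-46 - 5824) = 1/(-5870) = -1/5870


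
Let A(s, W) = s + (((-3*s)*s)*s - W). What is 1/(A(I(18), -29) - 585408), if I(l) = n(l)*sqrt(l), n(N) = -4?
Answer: -585379/342454080169 - 10356*sqrt(2)/342454080169 ≈ -1.7521e-6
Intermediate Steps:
I(l) = -4*sqrt(l)
A(s, W) = s - W - 3*s**3 (A(s, W) = s + ((-3*s**2)*s - W) = s + (-3*s**3 - W) = s + (-W - 3*s**3) = s - W - 3*s**3)
1/(A(I(18), -29) - 585408) = 1/((-12*sqrt(2) - 1*(-29) - 3*(-3456*sqrt(2))) - 585408) = 1/((-12*sqrt(2) + 29 - 3*(-3456*sqrt(2))) - 585408) = 1/((-12*sqrt(2) + 29 - (-10368)*sqrt(2)) - 585408) = 1/((-12*sqrt(2) + 29 + 10368*sqrt(2)) - 585408) = 1/((29 + 10356*sqrt(2)) - 585408) = 1/(-585379 + 10356*sqrt(2))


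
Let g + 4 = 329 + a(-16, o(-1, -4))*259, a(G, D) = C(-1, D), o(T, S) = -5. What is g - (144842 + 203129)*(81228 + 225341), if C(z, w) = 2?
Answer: -106677120656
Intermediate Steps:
a(G, D) = 2
g = 843 (g = -4 + (329 + 2*259) = -4 + (329 + 518) = -4 + 847 = 843)
g - (144842 + 203129)*(81228 + 225341) = 843 - (144842 + 203129)*(81228 + 225341) = 843 - 347971*306569 = 843 - 1*106677121499 = 843 - 106677121499 = -106677120656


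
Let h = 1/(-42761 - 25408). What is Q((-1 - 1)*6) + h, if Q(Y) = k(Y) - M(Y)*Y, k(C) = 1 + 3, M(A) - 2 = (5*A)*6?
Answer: -292581349/68169 ≈ -4292.0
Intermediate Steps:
M(A) = 2 + 30*A (M(A) = 2 + (5*A)*6 = 2 + 30*A)
k(C) = 4
Q(Y) = 4 - Y*(2 + 30*Y) (Q(Y) = 4 - (2 + 30*Y)*Y = 4 - Y*(2 + 30*Y))
h = -1/68169 (h = 1/(-68169) = -1/68169 ≈ -1.4669e-5)
Q((-1 - 1)*6) + h = (4 - 2*(-1 - 1)*6*(1 + 15*((-1 - 1)*6))) - 1/68169 = (4 - 2*(-2*6)*(1 + 15*(-2*6))) - 1/68169 = (4 - 2*(-12)*(1 + 15*(-12))) - 1/68169 = (4 - 2*(-12)*(1 - 180)) - 1/68169 = (4 - 2*(-12)*(-179)) - 1/68169 = (4 - 4296) - 1/68169 = -4292 - 1/68169 = -292581349/68169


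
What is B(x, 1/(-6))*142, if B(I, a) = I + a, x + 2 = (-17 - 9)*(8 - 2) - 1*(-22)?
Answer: -58007/3 ≈ -19336.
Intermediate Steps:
x = -136 (x = -2 + ((-17 - 9)*(8 - 2) - 1*(-22)) = -2 + (-26*6 + 22) = -2 + (-156 + 22) = -2 - 134 = -136)
B(x, 1/(-6))*142 = (-136 + 1/(-6))*142 = (-136 - ⅙)*142 = -817/6*142 = -58007/3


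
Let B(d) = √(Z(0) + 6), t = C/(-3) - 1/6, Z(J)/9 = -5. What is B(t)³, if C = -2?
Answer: -39*I*√39 ≈ -243.55*I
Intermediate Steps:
Z(J) = -45 (Z(J) = 9*(-5) = -45)
t = ½ (t = -2/(-3) - 1/6 = -2*(-⅓) - 1*⅙ = ⅔ - ⅙ = ½ ≈ 0.50000)
B(d) = I*√39 (B(d) = √(-45 + 6) = √(-39) = I*√39)
B(t)³ = (I*√39)³ = -39*I*√39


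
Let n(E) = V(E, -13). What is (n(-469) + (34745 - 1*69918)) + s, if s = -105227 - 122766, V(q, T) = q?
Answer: -263635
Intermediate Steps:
n(E) = E
s = -227993
(n(-469) + (34745 - 1*69918)) + s = (-469 + (34745 - 1*69918)) - 227993 = (-469 + (34745 - 69918)) - 227993 = (-469 - 35173) - 227993 = -35642 - 227993 = -263635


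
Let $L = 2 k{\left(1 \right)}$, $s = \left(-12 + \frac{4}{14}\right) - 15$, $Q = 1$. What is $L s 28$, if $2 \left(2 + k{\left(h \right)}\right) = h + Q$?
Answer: $1496$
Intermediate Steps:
$k{\left(h \right)} = - \frac{3}{2} + \frac{h}{2}$ ($k{\left(h \right)} = -2 + \frac{h + 1}{2} = -2 + \frac{1 + h}{2} = -2 + \left(\frac{1}{2} + \frac{h}{2}\right) = - \frac{3}{2} + \frac{h}{2}$)
$s = - \frac{187}{7}$ ($s = \left(-12 + 4 \cdot \frac{1}{14}\right) - 15 = \left(-12 + \frac{2}{7}\right) - 15 = - \frac{82}{7} - 15 = - \frac{187}{7} \approx -26.714$)
$L = -2$ ($L = 2 \left(- \frac{3}{2} + \frac{1}{2} \cdot 1\right) = 2 \left(- \frac{3}{2} + \frac{1}{2}\right) = 2 \left(-1\right) = -2$)
$L s 28 = \left(-2\right) \left(- \frac{187}{7}\right) 28 = \frac{374}{7} \cdot 28 = 1496$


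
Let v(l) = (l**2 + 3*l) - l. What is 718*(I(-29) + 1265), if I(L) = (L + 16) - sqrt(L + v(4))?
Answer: 898936 - 718*I*sqrt(5) ≈ 8.9894e+5 - 1605.5*I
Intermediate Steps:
v(l) = l**2 + 2*l
I(L) = 16 + L - sqrt(24 + L) (I(L) = (L + 16) - sqrt(L + 4*(2 + 4)) = (16 + L) - sqrt(L + 4*6) = (16 + L) - sqrt(L + 24) = (16 + L) - sqrt(24 + L) = 16 + L - sqrt(24 + L))
718*(I(-29) + 1265) = 718*((16 - 29 - sqrt(24 - 29)) + 1265) = 718*((16 - 29 - sqrt(-5)) + 1265) = 718*((16 - 29 - I*sqrt(5)) + 1265) = 718*((-13 - I*sqrt(5)) + 1265) = 718*(1252 - I*sqrt(5)) = 898936 - 718*I*sqrt(5)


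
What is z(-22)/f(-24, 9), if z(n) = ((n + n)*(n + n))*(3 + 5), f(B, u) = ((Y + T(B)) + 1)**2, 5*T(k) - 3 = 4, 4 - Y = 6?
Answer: 96800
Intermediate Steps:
Y = -2 (Y = 4 - 1*6 = 4 - 6 = -2)
T(k) = 7/5 (T(k) = 3/5 + (1/5)*4 = 3/5 + 4/5 = 7/5)
f(B, u) = 4/25 (f(B, u) = ((-2 + 7/5) + 1)**2 = (-3/5 + 1)**2 = (2/5)**2 = 4/25)
z(n) = 32*n**2 (z(n) = ((2*n)*(2*n))*8 = (4*n**2)*8 = 32*n**2)
z(-22)/f(-24, 9) = (32*(-22)**2)/(4/25) = (32*484)*(25/4) = 15488*(25/4) = 96800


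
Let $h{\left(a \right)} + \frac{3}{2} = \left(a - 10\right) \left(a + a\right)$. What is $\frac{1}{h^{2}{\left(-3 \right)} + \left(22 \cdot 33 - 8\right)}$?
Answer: $\frac{4}{26281} \approx 0.0001522$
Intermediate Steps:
$h{\left(a \right)} = - \frac{3}{2} + 2 a \left(-10 + a\right)$ ($h{\left(a \right)} = - \frac{3}{2} + \left(a - 10\right) \left(a + a\right) = - \frac{3}{2} + \left(-10 + a\right) 2 a = - \frac{3}{2} + 2 a \left(-10 + a\right)$)
$\frac{1}{h^{2}{\left(-3 \right)} + \left(22 \cdot 33 - 8\right)} = \frac{1}{\left(- \frac{3}{2} - -60 + 2 \left(-3\right)^{2}\right)^{2} + \left(22 \cdot 33 - 8\right)} = \frac{1}{\left(- \frac{3}{2} + 60 + 2 \cdot 9\right)^{2} + \left(726 - 8\right)} = \frac{1}{\left(- \frac{3}{2} + 60 + 18\right)^{2} + 718} = \frac{1}{\left(\frac{153}{2}\right)^{2} + 718} = \frac{1}{\frac{23409}{4} + 718} = \frac{1}{\frac{26281}{4}} = \frac{4}{26281}$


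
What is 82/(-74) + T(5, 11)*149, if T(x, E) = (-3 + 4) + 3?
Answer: 22011/37 ≈ 594.89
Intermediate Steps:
T(x, E) = 4 (T(x, E) = 1 + 3 = 4)
82/(-74) + T(5, 11)*149 = 82/(-74) + 4*149 = 82*(-1/74) + 596 = -41/37 + 596 = 22011/37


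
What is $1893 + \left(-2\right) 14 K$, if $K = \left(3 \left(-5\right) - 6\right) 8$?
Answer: $6597$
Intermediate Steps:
$K = -168$ ($K = \left(-15 - 6\right) 8 = \left(-21\right) 8 = -168$)
$1893 + \left(-2\right) 14 K = 1893 + \left(-2\right) 14 \left(-168\right) = 1893 - -4704 = 1893 + 4704 = 6597$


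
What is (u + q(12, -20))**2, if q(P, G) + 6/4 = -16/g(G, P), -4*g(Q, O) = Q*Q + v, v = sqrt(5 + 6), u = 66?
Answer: 428067038008185/102385920484 - 1324145984*sqrt(11)/25596480121 ≈ 4180.7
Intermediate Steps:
v = sqrt(11) ≈ 3.3166
g(Q, O) = -sqrt(11)/4 - Q**2/4 (g(Q, O) = -(Q*Q + sqrt(11))/4 = -(Q**2 + sqrt(11))/4 = -(sqrt(11) + Q**2)/4 = -sqrt(11)/4 - Q**2/4)
q(P, G) = -3/2 - 16/(-sqrt(11)/4 - G**2/4)
(u + q(12, -20))**2 = (66 + (128 - 3*sqrt(11) - 3*(-20)**2)/(2*(sqrt(11) + (-20)**2)))**2 = (66 + (128 - 3*sqrt(11) - 3*400)/(2*(sqrt(11) + 400)))**2 = (66 + (128 - 3*sqrt(11) - 1200)/(2*(400 + sqrt(11))))**2 = (66 + (-1072 - 3*sqrt(11))/(2*(400 + sqrt(11))))**2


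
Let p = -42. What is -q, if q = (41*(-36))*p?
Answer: -61992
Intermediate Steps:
q = 61992 (q = (41*(-36))*(-42) = -1476*(-42) = 61992)
-q = -1*61992 = -61992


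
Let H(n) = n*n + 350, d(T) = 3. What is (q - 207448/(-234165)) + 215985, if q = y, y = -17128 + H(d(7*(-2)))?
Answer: 46649622088/234165 ≈ 1.9922e+5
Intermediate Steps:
H(n) = 350 + n² (H(n) = n² + 350 = 350 + n²)
y = -16769 (y = -17128 + (350 + 3²) = -17128 + (350 + 9) = -17128 + 359 = -16769)
q = -16769
(q - 207448/(-234165)) + 215985 = (-16769 - 207448/(-234165)) + 215985 = (-16769 - 207448*(-1/234165)) + 215985 = (-16769 + 207448/234165) + 215985 = -3926505437/234165 + 215985 = 46649622088/234165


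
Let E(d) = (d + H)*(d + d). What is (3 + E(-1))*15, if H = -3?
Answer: 165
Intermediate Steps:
E(d) = 2*d*(-3 + d) (E(d) = (d - 3)*(d + d) = (-3 + d)*(2*d) = 2*d*(-3 + d))
(3 + E(-1))*15 = (3 + 2*(-1)*(-3 - 1))*15 = (3 + 2*(-1)*(-4))*15 = (3 + 8)*15 = 11*15 = 165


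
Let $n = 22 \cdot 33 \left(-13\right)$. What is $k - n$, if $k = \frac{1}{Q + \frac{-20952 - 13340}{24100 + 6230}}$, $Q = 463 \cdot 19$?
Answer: $\frac{1258928785407}{133389359} \approx 9438.0$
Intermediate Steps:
$n = -9438$ ($n = 726 \left(-13\right) = -9438$)
$Q = 8797$
$k = \frac{15165}{133389359}$ ($k = \frac{1}{8797 + \frac{-20952 - 13340}{24100 + 6230}} = \frac{1}{8797 - \frac{34292}{30330}} = \frac{1}{8797 - \frac{17146}{15165}} = \frac{1}{\frac{133389359}{15165}} = \frac{15165}{133389359} \approx 0.00011369$)
$k - n = \frac{15165}{133389359} - -9438 = \frac{15165}{133389359} + 9438 = \frac{1258928785407}{133389359}$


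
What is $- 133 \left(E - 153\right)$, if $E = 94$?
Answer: $7847$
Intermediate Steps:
$- 133 \left(E - 153\right) = - 133 \left(94 - 153\right) = \left(-133\right) \left(-59\right) = 7847$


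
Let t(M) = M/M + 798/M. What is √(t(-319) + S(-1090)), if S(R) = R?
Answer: I*√111072291/319 ≈ 33.038*I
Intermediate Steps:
t(M) = 1 + 798/M
√(t(-319) + S(-1090)) = √((798 - 319)/(-319) - 1090) = √(-1/319*479 - 1090) = √(-479/319 - 1090) = √(-348189/319) = I*√111072291/319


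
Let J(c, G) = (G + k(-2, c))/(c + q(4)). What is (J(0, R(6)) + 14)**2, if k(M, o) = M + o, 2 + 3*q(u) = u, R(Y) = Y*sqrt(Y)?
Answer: 607 + 198*sqrt(6) ≈ 1092.0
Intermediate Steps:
R(Y) = Y**(3/2)
q(u) = -2/3 + u/3
J(c, G) = (-2 + G + c)/(2/3 + c) (J(c, G) = (G + (-2 + c))/(c + (-2/3 + (1/3)*4)) = (-2 + G + c)/(c + (-2/3 + 4/3)) = (-2 + G + c)/(c + 2/3) = (-2 + G + c)/(2/3 + c))
(J(0, R(6)) + 14)**2 = (3*(-2 + 6**(3/2) + 0)/(2 + 3*0) + 14)**2 = (3*(-2 + 6*sqrt(6) + 0)/(2 + 0) + 14)**2 = (3*(-2 + 6*sqrt(6))/2 + 14)**2 = (3*(1/2)*(-2 + 6*sqrt(6)) + 14)**2 = ((-3 + 9*sqrt(6)) + 14)**2 = (11 + 9*sqrt(6))**2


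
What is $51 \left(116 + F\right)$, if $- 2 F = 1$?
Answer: $\frac{11781}{2} \approx 5890.5$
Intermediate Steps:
$F = - \frac{1}{2}$ ($F = \left(- \frac{1}{2}\right) 1 = - \frac{1}{2} \approx -0.5$)
$51 \left(116 + F\right) = 51 \left(116 - \frac{1}{2}\right) = 51 \cdot \frac{231}{2} = \frac{11781}{2}$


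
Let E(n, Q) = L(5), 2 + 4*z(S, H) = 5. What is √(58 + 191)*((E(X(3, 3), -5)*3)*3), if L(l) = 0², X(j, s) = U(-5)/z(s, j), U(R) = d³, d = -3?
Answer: 0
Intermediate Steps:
z(S, H) = ¾ (z(S, H) = -½ + (¼)*5 = -½ + 5/4 = ¾)
U(R) = -27 (U(R) = (-3)³ = -27)
X(j, s) = -36 (X(j, s) = -27/¾ = -27*4/3 = -36)
L(l) = 0
E(n, Q) = 0
√(58 + 191)*((E(X(3, 3), -5)*3)*3) = √(58 + 191)*((0*3)*3) = √249*(0*3) = √249*0 = 0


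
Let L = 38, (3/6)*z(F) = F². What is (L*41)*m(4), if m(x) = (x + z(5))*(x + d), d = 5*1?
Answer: 757188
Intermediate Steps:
z(F) = 2*F²
d = 5
m(x) = (5 + x)*(50 + x) (m(x) = (x + 2*5²)*(x + 5) = (x + 2*25)*(5 + x) = (x + 50)*(5 + x) = (50 + x)*(5 + x) = (5 + x)*(50 + x))
(L*41)*m(4) = (38*41)*(250 + 4² + 55*4) = 1558*(250 + 16 + 220) = 1558*486 = 757188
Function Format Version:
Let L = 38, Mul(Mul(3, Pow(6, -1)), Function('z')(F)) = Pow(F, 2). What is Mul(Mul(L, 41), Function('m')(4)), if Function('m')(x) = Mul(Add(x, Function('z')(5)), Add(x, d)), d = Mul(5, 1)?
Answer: 757188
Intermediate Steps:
Function('z')(F) = Mul(2, Pow(F, 2))
d = 5
Function('m')(x) = Mul(Add(5, x), Add(50, x)) (Function('m')(x) = Mul(Add(x, Mul(2, Pow(5, 2))), Add(x, 5)) = Mul(Add(x, Mul(2, 25)), Add(5, x)) = Mul(Add(x, 50), Add(5, x)) = Mul(Add(50, x), Add(5, x)) = Mul(Add(5, x), Add(50, x)))
Mul(Mul(L, 41), Function('m')(4)) = Mul(Mul(38, 41), Add(250, Pow(4, 2), Mul(55, 4))) = Mul(1558, Add(250, 16, 220)) = Mul(1558, 486) = 757188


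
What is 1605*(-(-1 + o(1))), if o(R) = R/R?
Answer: 0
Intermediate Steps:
o(R) = 1
1605*(-(-1 + o(1))) = 1605*(-(-1 + 1)) = 1605*(-1*0) = 1605*0 = 0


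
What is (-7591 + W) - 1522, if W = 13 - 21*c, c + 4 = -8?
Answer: -8848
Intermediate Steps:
c = -12 (c = -4 - 8 = -12)
W = 265 (W = 13 - 21*(-12) = 13 + 252 = 265)
(-7591 + W) - 1522 = (-7591 + 265) - 1522 = -7326 - 1522 = -8848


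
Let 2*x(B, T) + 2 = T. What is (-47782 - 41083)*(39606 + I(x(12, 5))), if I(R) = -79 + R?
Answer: -7025400305/2 ≈ -3.5127e+9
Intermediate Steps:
x(B, T) = -1 + T/2
(-47782 - 41083)*(39606 + I(x(12, 5))) = (-47782 - 41083)*(39606 + (-79 + (-1 + (½)*5))) = -88865*(39606 + (-79 + (-1 + 5/2))) = -88865*(39606 + (-79 + 3/2)) = -88865*(39606 - 155/2) = -88865*79057/2 = -7025400305/2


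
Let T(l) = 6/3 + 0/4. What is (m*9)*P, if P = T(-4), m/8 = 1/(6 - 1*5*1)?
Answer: 144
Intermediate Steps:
m = 8 (m = 8/(6 - 1*5*1) = 8/(6 - 5*1) = 8/(6 - 5) = 8/1 = 8*1 = 8)
T(l) = 2 (T(l) = 6*(⅓) + 0*(¼) = 2 + 0 = 2)
P = 2
(m*9)*P = (8*9)*2 = 72*2 = 144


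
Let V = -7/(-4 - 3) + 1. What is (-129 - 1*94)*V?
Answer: -446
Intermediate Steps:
V = 2 (V = -7/(-7) + 1 = -1/7*(-7) + 1 = 1 + 1 = 2)
(-129 - 1*94)*V = (-129 - 1*94)*2 = (-129 - 94)*2 = -223*2 = -446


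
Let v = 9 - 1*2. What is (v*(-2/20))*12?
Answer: -42/5 ≈ -8.4000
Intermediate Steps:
v = 7 (v = 9 - 2 = 7)
(v*(-2/20))*12 = (7*(-2/20))*12 = (7*(-2*1/20))*12 = (7*(-⅒))*12 = -7/10*12 = -42/5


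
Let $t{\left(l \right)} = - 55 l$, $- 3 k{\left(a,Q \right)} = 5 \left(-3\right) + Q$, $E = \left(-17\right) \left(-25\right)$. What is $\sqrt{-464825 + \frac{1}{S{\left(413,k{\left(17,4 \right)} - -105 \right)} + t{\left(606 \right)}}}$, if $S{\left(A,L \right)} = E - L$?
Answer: $\frac{2 i \sqrt{1139881014004487}}{99041} \approx 681.78 i$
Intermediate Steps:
$E = 425$
$k{\left(a,Q \right)} = 5 - \frac{Q}{3}$ ($k{\left(a,Q \right)} = - \frac{5 \left(-3\right) + Q}{3} = - \frac{-15 + Q}{3} = 5 - \frac{Q}{3}$)
$S{\left(A,L \right)} = 425 - L$
$\sqrt{-464825 + \frac{1}{S{\left(413,k{\left(17,4 \right)} - -105 \right)} + t{\left(606 \right)}}} = \sqrt{-464825 + \frac{1}{\left(425 - \left(\left(5 - \frac{4}{3}\right) - -105\right)\right) - 33330}} = \sqrt{-464825 + \frac{1}{\left(425 - \left(\left(5 - \frac{4}{3}\right) + 105\right)\right) - 33330}} = \sqrt{-464825 + \frac{1}{\left(425 - \left(\frac{11}{3} + 105\right)\right) - 33330}} = \sqrt{-464825 + \frac{1}{\left(425 - \frac{326}{3}\right) - 33330}} = \sqrt{-464825 + \frac{1}{\frac{949}{3} - 33330}} = \sqrt{-464825 + \frac{1}{- \frac{99041}{3}}} = \sqrt{-464825 - \frac{3}{99041}} = \sqrt{- \frac{46036732828}{99041}} = \frac{2 i \sqrt{1139881014004487}}{99041}$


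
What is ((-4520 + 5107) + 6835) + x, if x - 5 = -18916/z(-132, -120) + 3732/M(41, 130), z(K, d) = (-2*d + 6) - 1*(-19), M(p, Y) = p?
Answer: 80907779/10865 ≈ 7446.6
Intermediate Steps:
z(K, d) = 25 - 2*d (z(K, d) = (6 - 2*d) + 19 = 25 - 2*d)
x = 267749/10865 (x = 5 + (-18916/(25 - 2*(-120)) + 3732/41) = 5 + (-18916/(25 + 240) + 3732*(1/41)) = 5 + (-18916/265 + 3732/41) = 5 + 213424/10865 = 267749/10865 ≈ 24.643)
((-4520 + 5107) + 6835) + x = ((-4520 + 5107) + 6835) + 267749/10865 = (587 + 6835) + 267749/10865 = 7422 + 267749/10865 = 80907779/10865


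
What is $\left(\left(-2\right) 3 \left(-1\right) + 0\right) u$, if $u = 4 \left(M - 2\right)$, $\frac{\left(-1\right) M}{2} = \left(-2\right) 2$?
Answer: $144$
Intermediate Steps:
$M = 8$ ($M = - 2 \left(\left(-2\right) 2\right) = \left(-2\right) \left(-4\right) = 8$)
$u = 24$ ($u = 4 \left(8 - 2\right) = 4 \cdot 6 = 24$)
$\left(\left(-2\right) 3 \left(-1\right) + 0\right) u = \left(\left(-2\right) 3 \left(-1\right) + 0\right) 24 = \left(\left(-6\right) \left(-1\right) + 0\right) 24 = \left(6 + 0\right) 24 = 6 \cdot 24 = 144$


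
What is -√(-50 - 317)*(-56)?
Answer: 56*I*√367 ≈ 1072.8*I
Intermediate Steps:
-√(-50 - 317)*(-56) = -√(-367)*(-56) = -I*√367*(-56) = 56*I*√367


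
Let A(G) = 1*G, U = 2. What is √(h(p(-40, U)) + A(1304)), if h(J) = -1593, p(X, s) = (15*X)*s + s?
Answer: 17*I ≈ 17.0*I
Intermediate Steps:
p(X, s) = s + 15*X*s (p(X, s) = 15*X*s + s = s + 15*X*s)
A(G) = G
√(h(p(-40, U)) + A(1304)) = √(-1593 + 1304) = √(-289) = 17*I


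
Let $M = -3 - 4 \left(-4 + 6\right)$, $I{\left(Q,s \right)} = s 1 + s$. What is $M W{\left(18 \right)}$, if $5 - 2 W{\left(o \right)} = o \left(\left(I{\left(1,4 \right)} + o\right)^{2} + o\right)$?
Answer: $\frac{137357}{2} \approx 68679.0$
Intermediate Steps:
$I{\left(Q,s \right)} = 2 s$ ($I{\left(Q,s \right)} = s + s = 2 s$)
$M = -11$ ($M = -3 - 8 = -11$)
$W{\left(o \right)} = \frac{5}{2} - \frac{o \left(o + \left(8 + o\right)^{2}\right)}{2}$ ($W{\left(o \right)} = \frac{5}{2} - \frac{o \left(\left(2 \cdot 4 + o\right)^{2} + o\right)}{2} = \frac{5}{2} - \frac{o \left(\left(8 + o\right)^{2} + o\right)}{2} = \frac{5}{2} - \frac{o \left(o + \left(8 + o\right)^{2}\right)}{2}$)
$M W{\left(18 \right)} = - 11 \left(\frac{5}{2} - \frac{18^{2}}{2} - 9 \left(8 + 18\right)^{2}\right) = - 11 \left(\frac{5}{2} - 162 - 9 \cdot 26^{2}\right) = - 11 \left(\frac{5}{2} - 162 - 9 \cdot 676\right) = - 11 \left(\frac{5}{2} - 162 - 6084\right) = \left(-11\right) \left(- \frac{12487}{2}\right) = \frac{137357}{2}$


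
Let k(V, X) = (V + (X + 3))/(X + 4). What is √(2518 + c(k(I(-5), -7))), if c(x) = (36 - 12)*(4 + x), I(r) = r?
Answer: √2686 ≈ 51.827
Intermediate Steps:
k(V, X) = (3 + V + X)/(4 + X) (k(V, X) = (V + (3 + X))/(4 + X) = (3 + V + X)/(4 + X))
c(x) = 96 + 24*x (c(x) = 24*(4 + x) = 96 + 24*x)
√(2518 + c(k(I(-5), -7))) = √(2518 + (96 + 24*((3 - 5 - 7)/(4 - 7)))) = √(2518 + (96 + 24*(-9/(-3)))) = √(2518 + (96 + 24*(-⅓*(-9)))) = √(2518 + (96 + 24*3)) = √(2518 + (96 + 72)) = √(2518 + 168) = √2686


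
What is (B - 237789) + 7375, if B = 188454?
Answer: -41960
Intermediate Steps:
(B - 237789) + 7375 = (188454 - 237789) + 7375 = -49335 + 7375 = -41960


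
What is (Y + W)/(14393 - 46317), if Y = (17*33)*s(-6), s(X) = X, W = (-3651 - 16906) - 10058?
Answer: 33981/31924 ≈ 1.0644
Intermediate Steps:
W = -30615 (W = -20557 - 10058 = -30615)
Y = -3366 (Y = (17*33)*(-6) = 561*(-6) = -3366)
(Y + W)/(14393 - 46317) = (-3366 - 30615)/(14393 - 46317) = -33981/(-31924) = -33981*(-1/31924) = 33981/31924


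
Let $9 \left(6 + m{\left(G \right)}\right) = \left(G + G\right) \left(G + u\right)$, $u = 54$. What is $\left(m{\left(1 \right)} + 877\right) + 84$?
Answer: $\frac{8705}{9} \approx 967.22$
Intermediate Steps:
$m{\left(G \right)} = -6 + \frac{2 G \left(54 + G\right)}{9}$ ($m{\left(G \right)} = -6 + \frac{\left(G + G\right) \left(G + 54\right)}{9} = -6 + \frac{2 G \left(54 + G\right)}{9}$)
$\left(m{\left(1 \right)} + 877\right) + 84 = \left(\left(-6 + 12 \cdot 1 + \frac{2 \cdot 1^{2}}{9}\right) + 877\right) + 84 = \left(\left(-6 + 12 + \frac{2}{9} \cdot 1\right) + 877\right) + 84 = \left(\left(-6 + 12 + \frac{2}{9}\right) + 877\right) + 84 = \left(\frac{56}{9} + 877\right) + 84 = \frac{7949}{9} + 84 = \frac{8705}{9}$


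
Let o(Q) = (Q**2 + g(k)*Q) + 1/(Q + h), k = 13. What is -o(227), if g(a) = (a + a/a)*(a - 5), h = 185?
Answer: -31704637/412 ≈ -76953.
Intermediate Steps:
g(a) = (1 + a)*(-5 + a) (g(a) = (a + 1)*(-5 + a) = (1 + a)*(-5 + a))
o(Q) = Q**2 + 1/(185 + Q) + 112*Q (o(Q) = (Q**2 + (-5 + 13**2 - 4*13)*Q) + 1/(Q + 185) = (Q**2 + (-5 + 169 - 52)*Q) + 1/(185 + Q) = (Q**2 + 112*Q) + 1/(185 + Q) = Q**2 + 1/(185 + Q) + 112*Q)
-o(227) = -(1 + 227**3 + 297*227**2 + 20720*227)/(185 + 227) = -(1 + 11697083 + 297*51529 + 4703440)/412 = -(1 + 11697083 + 15304113 + 4703440)/412 = -31704637/412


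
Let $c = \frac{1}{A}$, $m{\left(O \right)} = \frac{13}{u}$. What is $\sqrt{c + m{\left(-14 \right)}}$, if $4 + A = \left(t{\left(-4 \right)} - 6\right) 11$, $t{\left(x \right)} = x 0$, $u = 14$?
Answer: $\frac{4 \sqrt{70}}{35} \approx 0.95618$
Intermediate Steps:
$m{\left(O \right)} = \frac{13}{14}$
$t{\left(x \right)} = 0$
$A = -70$ ($A = -4 + \left(0 - 6\right) 11 = -4 - 66 = -70$)
$c = - \frac{1}{70}$ ($c = \frac{1}{-70} = - \frac{1}{70} \approx -0.014286$)
$\sqrt{c + m{\left(-14 \right)}} = \sqrt{- \frac{1}{70} + \frac{13}{14}} = \sqrt{\frac{32}{35}} = \frac{4 \sqrt{70}}{35}$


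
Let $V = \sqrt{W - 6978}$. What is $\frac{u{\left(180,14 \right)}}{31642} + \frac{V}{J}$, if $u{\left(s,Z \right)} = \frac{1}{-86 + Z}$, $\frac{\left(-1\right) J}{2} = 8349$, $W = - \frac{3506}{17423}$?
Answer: $- \frac{1}{2278224} - \frac{10 i \sqrt{5295773119}}{145464627} \approx -4.3894 \cdot 10^{-7} - 0.0050027 i$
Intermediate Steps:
$W = - \frac{3506}{17423}$ ($W = \left(-3506\right) \frac{1}{17423} = - \frac{3506}{17423} \approx -0.20123$)
$J = -16698$ ($J = \left(-2\right) 8349 = -16698$)
$V = \frac{20 i \sqrt{5295773119}}{17423}$ ($V = \sqrt{- \frac{3506}{17423} - 6978} = \sqrt{- \frac{121581200}{17423}} = \frac{20 i \sqrt{5295773119}}{17423} \approx 83.536 i$)
$\frac{u{\left(180,14 \right)}}{31642} + \frac{V}{J} = \frac{1}{\left(-86 + 14\right) 31642} + \frac{\frac{20}{17423} i \sqrt{5295773119}}{-16698} = \frac{1}{-72} \cdot \frac{1}{31642} + \frac{20 i \sqrt{5295773119}}{17423} \left(- \frac{1}{16698}\right) = \left(- \frac{1}{72}\right) \frac{1}{31642} - \frac{10 i \sqrt{5295773119}}{145464627} = - \frac{1}{2278224} - \frac{10 i \sqrt{5295773119}}{145464627}$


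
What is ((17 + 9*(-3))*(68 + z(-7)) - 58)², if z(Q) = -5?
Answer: 473344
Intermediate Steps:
((17 + 9*(-3))*(68 + z(-7)) - 58)² = ((17 + 9*(-3))*(68 - 5) - 58)² = ((17 - 27)*63 - 58)² = (-10*63 - 58)² = (-630 - 58)² = (-688)² = 473344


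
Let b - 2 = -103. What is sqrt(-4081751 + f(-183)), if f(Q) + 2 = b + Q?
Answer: I*sqrt(4082037) ≈ 2020.4*I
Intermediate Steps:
b = -101 (b = 2 - 103 = -101)
f(Q) = -103 + Q (f(Q) = -2 + (-101 + Q) = -103 + Q)
sqrt(-4081751 + f(-183)) = sqrt(-4081751 + (-103 - 183)) = sqrt(-4081751 - 286) = sqrt(-4082037) = I*sqrt(4082037)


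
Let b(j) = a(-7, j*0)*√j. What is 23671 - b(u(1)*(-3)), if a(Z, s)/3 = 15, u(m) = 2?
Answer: 23671 - 45*I*√6 ≈ 23671.0 - 110.23*I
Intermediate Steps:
a(Z, s) = 45 (a(Z, s) = 3*15 = 45)
b(j) = 45*√j
23671 - b(u(1)*(-3)) = 23671 - 45*√(2*(-3)) = 23671 - 45*√(-6) = 23671 - 45*I*√6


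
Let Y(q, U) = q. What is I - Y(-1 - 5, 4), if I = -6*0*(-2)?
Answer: 6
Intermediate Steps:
I = 0 (I = 0*(-2) = 0)
I - Y(-1 - 5, 4) = 0 - (-1 - 5) = 0 - 1*(-6) = 0 + 6 = 6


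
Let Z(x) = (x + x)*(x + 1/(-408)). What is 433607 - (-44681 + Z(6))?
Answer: 16259345/34 ≈ 4.7822e+5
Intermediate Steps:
Z(x) = 2*x*(-1/408 + x) (Z(x) = (2*x)*(x - 1/408) = (2*x)*(-1/408 + x) = 2*x*(-1/408 + x))
433607 - (-44681 + Z(6)) = 433607 - (-44681 + (1/204)*6*(-1 + 408*6)) = 433607 - (-44681 + (1/204)*6*(-1 + 2448)) = 433607 - (-44681 + (1/204)*6*2447) = 433607 - (-44681 + 2447/34) = 433607 - 1*(-1516707/34) = 433607 + 1516707/34 = 16259345/34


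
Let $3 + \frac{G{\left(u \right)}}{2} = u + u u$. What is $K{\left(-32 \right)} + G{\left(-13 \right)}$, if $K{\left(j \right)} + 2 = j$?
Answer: $272$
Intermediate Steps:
$K{\left(j \right)} = -2 + j$
$G{\left(u \right)} = -6 + 2 u + 2 u^{2}$ ($G{\left(u \right)} = -6 + 2 \left(u + u u\right) = -6 + 2 \left(u + u^{2}\right) = -6 + \left(2 u + 2 u^{2}\right) = -6 + 2 u + 2 u^{2}$)
$K{\left(-32 \right)} + G{\left(-13 \right)} = \left(-2 - 32\right) + \left(-6 + 2 \left(-13\right) + 2 \left(-13\right)^{2}\right) = -34 - -306 = -34 + 306 = 272$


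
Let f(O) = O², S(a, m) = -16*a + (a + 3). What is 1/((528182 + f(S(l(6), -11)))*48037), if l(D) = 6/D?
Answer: 1/25379196062 ≈ 3.9402e-11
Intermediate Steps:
S(a, m) = 3 - 15*a (S(a, m) = -16*a + (3 + a) = 3 - 15*a)
1/((528182 + f(S(l(6), -11)))*48037) = 1/((528182 + (3 - 90/6)²)*48037) = (1/48037)/(528182 + (3 - 90/6)²) = (1/48037)/(528182 + (3 - 15*1)²) = (1/48037)/(528182 + (3 - 15)²) = (1/48037)/(528182 + (-12)²) = (1/48037)/(528182 + 144) = (1/48037)/528326 = (1/528326)*(1/48037) = 1/25379196062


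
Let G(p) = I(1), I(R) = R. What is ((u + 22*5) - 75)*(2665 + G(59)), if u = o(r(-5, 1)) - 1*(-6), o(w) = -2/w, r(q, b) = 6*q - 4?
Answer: 1860868/17 ≈ 1.0946e+5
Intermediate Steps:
r(q, b) = -4 + 6*q
G(p) = 1
u = 103/17 (u = -2/(-4 + 6*(-5)) - 1*(-6) = -2/(-4 - 30) + 6 = -2/(-34) + 6 = -2*(-1/34) + 6 = 1/17 + 6 = 103/17 ≈ 6.0588)
((u + 22*5) - 75)*(2665 + G(59)) = ((103/17 + 22*5) - 75)*(2665 + 1) = ((103/17 + 110) - 75)*2666 = (1973/17 - 75)*2666 = (698/17)*2666 = 1860868/17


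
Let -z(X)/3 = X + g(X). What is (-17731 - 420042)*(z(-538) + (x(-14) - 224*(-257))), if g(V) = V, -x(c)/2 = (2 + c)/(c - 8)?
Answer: -292758067112/11 ≈ -2.6614e+10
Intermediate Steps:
x(c) = -2*(2 + c)/(-8 + c) (x(c) = -2*(2 + c)/(c - 8) = -2*(2 + c)/(-8 + c))
z(X) = -6*X (z(X) = -3*(X + X) = -6*X)
(-17731 - 420042)*(z(-538) + (x(-14) - 224*(-257))) = (-17731 - 420042)*(-6*(-538) + (2*(-2 - 1*(-14))/(-8 - 14) - 224*(-257))) = -437773*(3228 + (2*(-2 + 14)/(-22) + 57568)) = -437773*(3228 + (2*(-1/22)*12 + 57568)) = -437773*(3228 + (-12/11 + 57568)) = -437773*(3228 + 633236/11) = -437773*668744/11 = -292758067112/11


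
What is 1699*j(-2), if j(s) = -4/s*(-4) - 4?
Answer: -20388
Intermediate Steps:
j(s) = -4 + 16/s (j(s) = 16/s - 4 = -4 + 16/s)
1699*j(-2) = 1699*(-4 + 16/(-2)) = 1699*(-4 + 16*(-½)) = 1699*(-4 - 8) = 1699*(-12) = -20388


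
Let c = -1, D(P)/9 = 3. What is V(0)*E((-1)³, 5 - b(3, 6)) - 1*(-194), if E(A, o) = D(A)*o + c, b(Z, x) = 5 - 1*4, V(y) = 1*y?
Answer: 194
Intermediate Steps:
D(P) = 27 (D(P) = 9*3 = 27)
V(y) = y
b(Z, x) = 1 (b(Z, x) = 5 - 4 = 1)
E(A, o) = -1 + 27*o (E(A, o) = 27*o - 1 = -1 + 27*o)
V(0)*E((-1)³, 5 - b(3, 6)) - 1*(-194) = 0*(-1 + 27*(5 - 1*1)) - 1*(-194) = 0*(-1 + 27*(5 - 1)) + 194 = 0*(-1 + 27*4) + 194 = 0*(-1 + 108) + 194 = 0*107 + 194 = 0 + 194 = 194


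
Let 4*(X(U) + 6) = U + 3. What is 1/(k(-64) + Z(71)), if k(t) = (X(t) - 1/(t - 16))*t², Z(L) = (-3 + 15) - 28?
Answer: -5/435024 ≈ -1.1494e-5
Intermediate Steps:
X(U) = -21/4 + U/4 (X(U) = -6 + (U + 3)/4 = -6 + (3 + U)/4 = -6 + (¾ + U/4) = -21/4 + U/4)
Z(L) = -16 (Z(L) = 12 - 28 = -16)
k(t) = t²*(-21/4 - 1/(-16 + t) + t/4) (k(t) = ((-21/4 + t/4) - 1/(t - 16))*t² = ((-21/4 + t/4) - 1/(-16 + t))*t² = (-21/4 - 1/(-16 + t) + t/4)*t² = t²*(-21/4 - 1/(-16 + t) + t/4))
1/(k(-64) + Z(71)) = 1/((¼)*(-64)²*(332 + (-64)² - 37*(-64))/(-16 - 64) - 16) = 1/((¼)*4096*(332 + 4096 + 2368)/(-80) - 16) = 1/((¼)*4096*(-1/80)*6796 - 16) = 1/(-434944/5 - 16) = 1/(-435024/5) = -5/435024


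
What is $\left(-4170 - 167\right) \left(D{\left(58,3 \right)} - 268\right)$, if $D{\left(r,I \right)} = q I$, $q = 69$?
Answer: $264557$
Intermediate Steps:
$D{\left(r,I \right)} = 69 I$
$\left(-4170 - 167\right) \left(D{\left(58,3 \right)} - 268\right) = \left(-4170 - 167\right) \left(69 \cdot 3 - 268\right) = - 4337 \left(207 - 268\right) = \left(-4337\right) \left(-61\right) = 264557$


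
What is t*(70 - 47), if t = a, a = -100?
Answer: -2300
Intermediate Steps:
t = -100
t*(70 - 47) = -100*(70 - 47) = -100*23 = -2300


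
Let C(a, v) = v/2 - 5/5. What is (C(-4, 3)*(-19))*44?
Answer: -418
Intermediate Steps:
C(a, v) = -1 + v/2 (C(a, v) = v*(1/2) - 5*1/5 = v/2 - 1 = -1 + v/2)
(C(-4, 3)*(-19))*44 = ((-1 + (1/2)*3)*(-19))*44 = ((-1 + 3/2)*(-19))*44 = ((1/2)*(-19))*44 = -19/2*44 = -418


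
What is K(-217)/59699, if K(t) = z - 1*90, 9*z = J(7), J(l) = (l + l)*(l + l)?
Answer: -614/537291 ≈ -0.0011428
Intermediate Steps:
J(l) = 4*l**2 (J(l) = (2*l)*(2*l) = 4*l**2)
z = 196/9 (z = (4*7**2)/9 = (4*49)/9 = (1/9)*196 = 196/9 ≈ 21.778)
K(t) = -614/9 (K(t) = 196/9 - 1*90 = 196/9 - 90 = -614/9)
K(-217)/59699 = -614/9/59699 = -614/9*1/59699 = -614/537291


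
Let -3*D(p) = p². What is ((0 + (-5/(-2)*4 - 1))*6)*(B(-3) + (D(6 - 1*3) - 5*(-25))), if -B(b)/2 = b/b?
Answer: 6480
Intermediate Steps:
B(b) = -2 (B(b) = -2*b/b = -2*1 = -2)
D(p) = -p²/3
((0 + (-5/(-2)*4 - 1))*6)*(B(-3) + (D(6 - 1*3) - 5*(-25))) = ((0 + (-5/(-2)*4 - 1))*6)*(-2 + (-(6 - 1*3)²/3 - 5*(-25))) = ((0 + (-5*(-½)*4 - 1))*6)*(-2 + (-(6 - 3)²/3 + 125)) = ((0 + ((5/2)*4 - 1))*6)*(-2 + (-⅓*3² + 125)) = ((0 + (10 - 1))*6)*(-2 + (-⅓*9 + 125)) = ((0 + 9)*6)*(-2 + (-3 + 125)) = (9*6)*(-2 + 122) = 54*120 = 6480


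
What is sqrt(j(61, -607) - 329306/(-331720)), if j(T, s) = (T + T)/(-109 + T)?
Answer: I*sqrt(383496599130)/497580 ≈ 1.2446*I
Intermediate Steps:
j(T, s) = 2*T/(-109 + T) (j(T, s) = (2*T)/(-109 + T) = 2*T/(-109 + T))
sqrt(j(61, -607) - 329306/(-331720)) = sqrt(2*61/(-109 + 61) - 329306/(-331720)) = sqrt(2*61/(-48) - 329306*(-1/331720)) = sqrt(2*61*(-1/48) + 164653/165860) = sqrt(-61/24 + 164653/165860) = sqrt(-1541447/995160) = I*sqrt(383496599130)/497580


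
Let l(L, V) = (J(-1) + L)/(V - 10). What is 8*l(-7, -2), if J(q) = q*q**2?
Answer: 16/3 ≈ 5.3333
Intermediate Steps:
J(q) = q**3
l(L, V) = (-1 + L)/(-10 + V) (l(L, V) = ((-1)**3 + L)/(V - 10) = (-1 + L)/(-10 + V))
8*l(-7, -2) = 8*((-1 - 7)/(-10 - 2)) = 8*(-8/(-12)) = 8*(-1/12*(-8)) = 8*(2/3) = 16/3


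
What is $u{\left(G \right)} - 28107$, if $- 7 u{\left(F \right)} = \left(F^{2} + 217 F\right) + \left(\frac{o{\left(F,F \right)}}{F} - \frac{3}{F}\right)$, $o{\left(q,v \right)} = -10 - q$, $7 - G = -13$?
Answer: $- \frac{4029747}{140} \approx -28784.0$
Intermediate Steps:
$G = 20$ ($G = 7 - -13 = 7 + 13 = 20$)
$u{\left(F \right)} = - 31 F - \frac{F^{2}}{7} + \frac{3}{7 F} - \frac{-10 - F}{7 F}$ ($u{\left(F \right)} = - \frac{\left(F^{2} + 217 F\right) + \left(\frac{-10 - F}{F} - \frac{3}{F}\right)}{7} = - \frac{\left(F^{2} + 217 F\right) + \left(- \frac{3}{F} + \frac{-10 - F}{F}\right)}{7} = - \frac{F^{2} - \frac{3}{F} + 217 F + \frac{-10 - F}{F}}{7} = - 31 F - \frac{F^{2}}{7} + \frac{3}{7 F} - \frac{-10 - F}{7 F}$)
$u{\left(G \right)} - 28107 = \frac{13 + 20 - 20^{2} \left(217 + 20\right)}{7 \cdot 20} - 28107 = \frac{1}{7} \cdot \frac{1}{20} \left(13 + 20 - 400 \cdot 237\right) - 28107 = \frac{1}{7} \cdot \frac{1}{20} \left(13 + 20 - 94800\right) - 28107 = \frac{1}{7} \cdot \frac{1}{20} \left(-94767\right) - 28107 = - \frac{94767}{140} - 28107 = - \frac{4029747}{140}$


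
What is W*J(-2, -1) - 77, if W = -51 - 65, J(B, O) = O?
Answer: 39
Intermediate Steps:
W = -116
W*J(-2, -1) - 77 = -116*(-1) - 77 = 116 - 77 = 39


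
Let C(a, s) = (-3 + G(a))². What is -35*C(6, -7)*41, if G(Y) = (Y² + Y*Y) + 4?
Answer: -7647115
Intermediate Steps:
G(Y) = 4 + 2*Y² (G(Y) = (Y² + Y²) + 4 = 2*Y² + 4 = 4 + 2*Y²)
C(a, s) = (1 + 2*a²)² (C(a, s) = (-3 + (4 + 2*a²))² = (1 + 2*a²)²)
-35*C(6, -7)*41 = -35*(1 + 2*6²)²*41 = -35*(1 + 2*36)²*41 = -35*(1 + 72)²*41 = -35*73²*41 = -35*5329*41 = -186515*41 = -7647115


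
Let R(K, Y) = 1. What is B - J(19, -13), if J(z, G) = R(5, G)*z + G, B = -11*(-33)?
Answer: 357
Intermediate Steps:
B = 363
J(z, G) = G + z (J(z, G) = 1*z + G = z + G = G + z)
B - J(19, -13) = 363 - (-13 + 19) = 363 - 1*6 = 363 - 6 = 357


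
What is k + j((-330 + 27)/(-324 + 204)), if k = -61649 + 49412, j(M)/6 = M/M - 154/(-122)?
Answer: -745629/61 ≈ -12223.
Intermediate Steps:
j(M) = 828/61 (j(M) = 6*(M/M - 154/(-122)) = 6*(1 - 154*(-1/122)) = 6*(1 + 77/61) = 6*(138/61) = 828/61)
k = -12237
k + j((-330 + 27)/(-324 + 204)) = -12237 + 828/61 = -745629/61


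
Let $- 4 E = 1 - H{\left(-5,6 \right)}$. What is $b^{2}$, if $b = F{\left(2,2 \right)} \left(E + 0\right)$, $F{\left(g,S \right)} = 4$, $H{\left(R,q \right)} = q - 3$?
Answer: $4$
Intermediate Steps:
$H{\left(R,q \right)} = -3 + q$
$E = \frac{1}{2}$ ($E = - \frac{1 - \left(-3 + 6\right)}{4} = - \frac{1 - 3}{4} = \left(- \frac{1}{4}\right) \left(-2\right) = \frac{1}{2} \approx 0.5$)
$b = 2$ ($b = 4 \left(\frac{1}{2} + 0\right) = 4 \cdot \frac{1}{2} = 2$)
$b^{2} = 2^{2} = 4$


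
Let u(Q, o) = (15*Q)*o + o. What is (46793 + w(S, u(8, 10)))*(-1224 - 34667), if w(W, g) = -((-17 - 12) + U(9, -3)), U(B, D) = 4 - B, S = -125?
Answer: -1680667857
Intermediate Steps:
u(Q, o) = o + 15*Q*o (u(Q, o) = 15*Q*o + o = o + 15*Q*o)
w(W, g) = 34 (w(W, g) = -((-17 - 12) + (4 - 1*9)) = -(-29 + (4 - 9)) = -(-29 - 5) = -1*(-34) = 34)
(46793 + w(S, u(8, 10)))*(-1224 - 34667) = (46793 + 34)*(-1224 - 34667) = 46827*(-35891) = -1680667857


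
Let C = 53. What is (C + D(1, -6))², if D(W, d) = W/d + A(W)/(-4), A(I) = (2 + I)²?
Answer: 368449/144 ≈ 2558.7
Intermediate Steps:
D(W, d) = -(2 + W)²/4 + W/d (D(W, d) = W/d + (2 + W)²/(-4) = W/d + (2 + W)²*(-¼) = W/d - (2 + W)²/4 = -(2 + W)²/4 + W/d)
(C + D(1, -6))² = (53 + (-(2 + 1)²/4 + 1/(-6)))² = (53 + (-¼*3² + 1*(-⅙)))² = (53 + (-¼*9 - ⅙))² = (53 + (-9/4 - ⅙))² = (53 - 29/12)² = (607/12)² = 368449/144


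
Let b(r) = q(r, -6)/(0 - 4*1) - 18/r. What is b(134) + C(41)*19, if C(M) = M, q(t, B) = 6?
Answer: 104167/134 ≈ 777.37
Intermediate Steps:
b(r) = -3/2 - 18/r (b(r) = 6/(0 - 4*1) - 18/r = 6/(0 - 4) - 18/r = 6/(-4) - 18/r = 6*(-1/4) - 18/r = -3/2 - 18/r)
b(134) + C(41)*19 = (-3/2 - 18/134) + 41*19 = (-3/2 - 18*1/134) + 779 = (-3/2 - 9/67) + 779 = -219/134 + 779 = 104167/134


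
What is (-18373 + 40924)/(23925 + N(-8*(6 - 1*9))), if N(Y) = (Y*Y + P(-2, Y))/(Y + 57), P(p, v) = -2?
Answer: 1826631/1938499 ≈ 0.94229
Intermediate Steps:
N(Y) = (-2 + Y²)/(57 + Y) (N(Y) = (Y*Y - 2)/(Y + 57) = (Y² - 2)/(57 + Y) = (-2 + Y²)/(57 + Y))
(-18373 + 40924)/(23925 + N(-8*(6 - 1*9))) = (-18373 + 40924)/(23925 + (-2 + (-8*(6 - 1*9))²)/(57 - 8*(6 - 1*9))) = 22551/(23925 + (-2 + (-8*(6 - 9))²)/(57 - 8*(6 - 9))) = 22551/(23925 + (-2 + (-8*(-3))²)/(57 - 8*(-3))) = 22551/(23925 + (-2 + 24²)/(57 + 24)) = 22551/(23925 + (-2 + 576)/81) = 22551/(23925 + (1/81)*574) = 22551/(23925 + 574/81) = 22551/(1938499/81) = 22551*(81/1938499) = 1826631/1938499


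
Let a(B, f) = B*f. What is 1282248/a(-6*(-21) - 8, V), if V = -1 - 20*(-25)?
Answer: 641124/29441 ≈ 21.777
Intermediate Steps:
V = 499 (V = -1 + 500 = 499)
1282248/a(-6*(-21) - 8, V) = 1282248/(((-6*(-21) - 8)*499)) = 1282248/(((126 - 8)*499)) = 1282248/((118*499)) = 1282248/58882 = 1282248*(1/58882) = 641124/29441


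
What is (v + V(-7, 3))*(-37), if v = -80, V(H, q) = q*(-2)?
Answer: 3182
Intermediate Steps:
V(H, q) = -2*q
(v + V(-7, 3))*(-37) = (-80 - 2*3)*(-37) = (-80 - 6)*(-37) = -86*(-37) = 3182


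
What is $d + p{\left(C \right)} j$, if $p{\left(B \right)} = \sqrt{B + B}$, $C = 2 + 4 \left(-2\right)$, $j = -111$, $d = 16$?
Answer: $16 - 222 i \sqrt{3} \approx 16.0 - 384.52 i$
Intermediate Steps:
$C = -6$ ($C = 2 - 8 = -6$)
$p{\left(B \right)} = \sqrt{2} \sqrt{B}$ ($p{\left(B \right)} = \sqrt{2 B} = \sqrt{2} \sqrt{B}$)
$d + p{\left(C \right)} j = 16 + \sqrt{2} \sqrt{-6} \left(-111\right) = 16 + \sqrt{2} i \sqrt{6} \left(-111\right) = 16 + 2 i \sqrt{3} \left(-111\right) = 16 - 222 i \sqrt{3}$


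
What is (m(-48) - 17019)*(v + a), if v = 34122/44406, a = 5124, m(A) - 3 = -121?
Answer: -649979179307/7401 ≈ -8.7823e+7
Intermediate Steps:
m(A) = -118 (m(A) = 3 - 121 = -118)
v = 5687/7401 (v = 34122*(1/44406) = 5687/7401 ≈ 0.76841)
(m(-48) - 17019)*(v + a) = (-118 - 17019)*(5687/7401 + 5124) = -17137*37928411/7401 = -649979179307/7401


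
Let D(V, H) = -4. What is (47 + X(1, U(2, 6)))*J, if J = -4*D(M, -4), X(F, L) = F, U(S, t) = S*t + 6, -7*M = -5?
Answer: 768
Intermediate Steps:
M = 5/7 (M = -1/7*(-5) = 5/7 ≈ 0.71429)
U(S, t) = 6 + S*t
J = 16 (J = -4*(-4) = 16)
(47 + X(1, U(2, 6)))*J = (47 + 1)*16 = 48*16 = 768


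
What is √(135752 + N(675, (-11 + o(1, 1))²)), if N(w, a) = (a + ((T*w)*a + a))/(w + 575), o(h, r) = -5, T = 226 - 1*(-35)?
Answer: 2*√26848914/25 ≈ 414.53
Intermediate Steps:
T = 261 (T = 226 + 35 = 261)
N(w, a) = (2*a + 261*a*w)/(575 + w) (N(w, a) = (a + ((261*w)*a + a))/(w + 575) = (a + (261*a*w + a))/(575 + w) = (a + (a + 261*a*w))/(575 + w) = (2*a + 261*a*w)/(575 + w))
√(135752 + N(675, (-11 + o(1, 1))²)) = √(135752 + (-11 - 5)²*(2 + 261*675)/(575 + 675)) = √(135752 + (-16)²*(2 + 176175)/1250) = √(135752 + 256*(1/1250)*176177) = √(135752 + 22550656/625) = √(107395656/625) = 2*√26848914/25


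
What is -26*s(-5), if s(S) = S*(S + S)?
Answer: -1300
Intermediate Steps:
s(S) = 2*S² (s(S) = S*(2*S) = 2*S²)
-26*s(-5) = -52*(-5)² = -52*25 = -26*50 = -1300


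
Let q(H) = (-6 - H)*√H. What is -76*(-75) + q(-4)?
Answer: 5700 - 4*I ≈ 5700.0 - 4.0*I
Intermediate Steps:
q(H) = √H*(-6 - H)
-76*(-75) + q(-4) = -76*(-75) + √(-4)*(-6 - 1*(-4)) = 5700 + (2*I)*(-6 + 4) = 5700 + (2*I)*(-2) = 5700 - 4*I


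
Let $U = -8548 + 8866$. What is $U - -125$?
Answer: $443$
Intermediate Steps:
$U = 318$
$U - -125 = 318 - -125 = 318 + 125 = 443$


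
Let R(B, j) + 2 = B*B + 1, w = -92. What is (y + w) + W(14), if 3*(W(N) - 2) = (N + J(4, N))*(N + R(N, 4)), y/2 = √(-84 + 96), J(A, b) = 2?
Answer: 3074/3 + 4*√3 ≈ 1031.6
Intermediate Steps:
y = 4*√3 (y = 2*√(-84 + 96) = 2*√12 = 2*(2*√3) = 4*√3 ≈ 6.9282)
R(B, j) = -1 + B² (R(B, j) = -2 + (B*B + 1) = -2 + (B² + 1) = -2 + (1 + B²) = -1 + B²)
W(N) = 2 + (2 + N)*(-1 + N + N²)/3 (W(N) = 2 + ((N + 2)*(N + (-1 + N²)))/3 = 2 + ((2 + N)*(-1 + N + N²))/3 = 2 + (2 + N)*(-1 + N + N²)/3)
(y + w) + W(14) = (4*√3 - 92) + (4/3 + 14² + (⅓)*14 + (⅓)*14³) = (-92 + 4*√3) + (4/3 + 196 + 14/3 + (⅓)*2744) = (-92 + 4*√3) + (4/3 + 196 + 14/3 + 2744/3) = (-92 + 4*√3) + 3350/3 = 3074/3 + 4*√3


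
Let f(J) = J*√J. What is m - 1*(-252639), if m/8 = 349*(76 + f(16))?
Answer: 643519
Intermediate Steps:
f(J) = J^(3/2)
m = 390880 (m = 8*(349*(76 + 16^(3/2))) = 8*(349*(76 + 64)) = 8*(349*140) = 8*48860 = 390880)
m - 1*(-252639) = 390880 - 1*(-252639) = 390880 + 252639 = 643519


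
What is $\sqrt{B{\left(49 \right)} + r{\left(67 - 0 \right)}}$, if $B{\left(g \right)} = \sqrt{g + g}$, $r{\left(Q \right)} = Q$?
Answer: $\sqrt{67 + 7 \sqrt{2}} \approx 8.7692$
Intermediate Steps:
$B{\left(g \right)} = \sqrt{2} \sqrt{g}$ ($B{\left(g \right)} = \sqrt{2 g} = \sqrt{2} \sqrt{g}$)
$\sqrt{B{\left(49 \right)} + r{\left(67 - 0 \right)}} = \sqrt{\sqrt{2} \sqrt{49} + \left(67 - 0\right)} = \sqrt{\sqrt{2} \cdot 7 + \left(67 + 0\right)} = \sqrt{7 \sqrt{2} + 67} = \sqrt{67 + 7 \sqrt{2}}$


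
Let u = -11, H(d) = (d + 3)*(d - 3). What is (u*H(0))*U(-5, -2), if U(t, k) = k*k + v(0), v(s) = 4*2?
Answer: 1188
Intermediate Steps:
v(s) = 8
H(d) = (-3 + d)*(3 + d) (H(d) = (3 + d)*(-3 + d) = (-3 + d)*(3 + d))
U(t, k) = 8 + k**2 (U(t, k) = k*k + 8 = k**2 + 8 = 8 + k**2)
(u*H(0))*U(-5, -2) = (-11*(-9 + 0**2))*(8 + (-2)**2) = (-11*(-9 + 0))*(8 + 4) = -11*(-9)*12 = 99*12 = 1188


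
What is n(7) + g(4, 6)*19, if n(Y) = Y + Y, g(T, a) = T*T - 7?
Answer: 185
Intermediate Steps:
g(T, a) = -7 + T² (g(T, a) = T² - 7 = -7 + T²)
n(Y) = 2*Y
n(7) + g(4, 6)*19 = 2*7 + (-7 + 4²)*19 = 14 + (-7 + 16)*19 = 14 + 9*19 = 14 + 171 = 185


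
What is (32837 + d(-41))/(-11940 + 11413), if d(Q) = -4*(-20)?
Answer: -32917/527 ≈ -62.461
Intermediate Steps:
d(Q) = 80
(32837 + d(-41))/(-11940 + 11413) = (32837 + 80)/(-11940 + 11413) = 32917/(-527) = 32917*(-1/527) = -32917/527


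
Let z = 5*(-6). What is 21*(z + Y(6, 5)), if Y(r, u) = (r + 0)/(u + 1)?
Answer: -609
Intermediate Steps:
z = -30
Y(r, u) = r/(1 + u)
21*(z + Y(6, 5)) = 21*(-30 + 6/(1 + 5)) = 21*(-30 + 6/6) = 21*(-30 + 6*(1/6)) = 21*(-30 + 1) = 21*(-29) = -609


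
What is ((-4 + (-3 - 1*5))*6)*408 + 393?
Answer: -28983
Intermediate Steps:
((-4 + (-3 - 1*5))*6)*408 + 393 = ((-4 + (-3 - 5))*6)*408 + 393 = ((-4 - 8)*6)*408 + 393 = -12*6*408 + 393 = -72*408 + 393 = -29376 + 393 = -28983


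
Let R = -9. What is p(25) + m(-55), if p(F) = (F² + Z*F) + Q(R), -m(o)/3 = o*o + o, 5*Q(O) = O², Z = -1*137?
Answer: -58469/5 ≈ -11694.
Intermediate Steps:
Z = -137
Q(O) = O²/5
m(o) = -3*o - 3*o² (m(o) = -3*(o*o + o) = -3*(o² + o) = -3*(o + o²) = -3*o - 3*o²)
p(F) = 81/5 + F² - 137*F (p(F) = (F² - 137*F) + (⅕)*(-9)² = (F² - 137*F) + (⅕)*81 = (F² - 137*F) + 81/5 = 81/5 + F² - 137*F)
p(25) + m(-55) = (81/5 + 25² - 137*25) - 3*(-55)*(1 - 55) = (81/5 + 625 - 3425) - 3*(-55)*(-54) = -13919/5 - 8910 = -58469/5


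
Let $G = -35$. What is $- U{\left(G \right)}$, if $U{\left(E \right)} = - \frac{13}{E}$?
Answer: $- \frac{13}{35} \approx -0.37143$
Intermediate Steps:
$- U{\left(G \right)} = - \frac{-13}{-35} = - \frac{\left(-13\right) \left(-1\right)}{35} = \left(-1\right) \frac{13}{35} = - \frac{13}{35}$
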